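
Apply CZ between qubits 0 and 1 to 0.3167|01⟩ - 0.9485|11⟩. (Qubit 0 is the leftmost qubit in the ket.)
0.3167|01⟩ + 0.9485|11⟩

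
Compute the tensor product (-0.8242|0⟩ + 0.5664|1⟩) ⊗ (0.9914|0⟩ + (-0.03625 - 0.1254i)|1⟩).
-0.8171|00⟩ + (0.02988 + 0.1034i)|01⟩ + 0.5615|10⟩ + (-0.02053 - 0.07103i)|11⟩

amp(|b₁b₂…⟩) = product of the factor amplitudes for bits b₁, b₂, …; only kets whose every factor amplitude is nonzero survive.
|00⟩: (-0.8242)(0.9914) = -0.8171
|01⟩: (-0.8242)(-0.03625 - 0.1254i) = (0.02988 + 0.1034i)
|10⟩: (0.5664)(0.9914) = 0.5615
|11⟩: (0.5664)(-0.03625 - 0.1254i) = (-0.02053 - 0.07103i)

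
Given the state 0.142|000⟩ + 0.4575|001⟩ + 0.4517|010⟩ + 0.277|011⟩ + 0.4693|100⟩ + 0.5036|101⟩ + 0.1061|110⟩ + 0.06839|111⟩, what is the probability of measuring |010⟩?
0.204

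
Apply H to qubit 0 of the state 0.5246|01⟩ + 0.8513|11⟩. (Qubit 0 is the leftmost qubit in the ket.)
0.9729|01⟩ - 0.231|11⟩

H on qubit 0 mixes each pair of kets that differ only in qubit 0: amplitudes (a, b) of (|…0…⟩, |…1…⟩) become ((a + b)/√2, (a − b)/√2). Kets absent from the input have amplitude 0.
(|01⟩, |11⟩): (a, b) = (0.5246, 0.8513) → (0.9729, -0.231)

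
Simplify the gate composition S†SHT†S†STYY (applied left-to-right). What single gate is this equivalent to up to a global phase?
H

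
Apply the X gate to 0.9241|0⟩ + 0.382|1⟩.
0.382|0⟩ + 0.9241|1⟩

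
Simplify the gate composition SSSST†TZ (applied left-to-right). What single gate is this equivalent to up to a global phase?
Z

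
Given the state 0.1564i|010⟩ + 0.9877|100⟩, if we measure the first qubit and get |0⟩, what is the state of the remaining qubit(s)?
i|10⟩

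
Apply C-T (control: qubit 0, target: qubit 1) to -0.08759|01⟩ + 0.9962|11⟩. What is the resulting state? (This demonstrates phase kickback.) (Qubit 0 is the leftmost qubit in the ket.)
-0.08759|01⟩ + (0.7044 + 0.7044i)|11⟩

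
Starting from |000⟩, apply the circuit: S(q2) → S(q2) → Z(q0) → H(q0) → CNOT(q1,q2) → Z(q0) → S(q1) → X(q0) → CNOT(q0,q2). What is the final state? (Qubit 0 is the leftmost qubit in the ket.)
-1/√2|000⟩ + 1/√2|101⟩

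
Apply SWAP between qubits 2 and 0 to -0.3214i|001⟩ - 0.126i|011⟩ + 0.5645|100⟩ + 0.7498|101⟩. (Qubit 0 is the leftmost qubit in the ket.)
0.5645|001⟩ - 0.3214i|100⟩ + 0.7498|101⟩ - 0.126i|110⟩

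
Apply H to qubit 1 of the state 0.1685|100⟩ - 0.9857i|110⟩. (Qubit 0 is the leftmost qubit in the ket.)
(0.1191 - 0.697i)|100⟩ + (0.1191 + 0.697i)|110⟩

H on qubit 1 mixes each pair of kets that differ only in qubit 1: amplitudes (a, b) of (|…0…⟩, |…1…⟩) become ((a + b)/√2, (a − b)/√2). Kets absent from the input have amplitude 0.
(|100⟩, |110⟩): (a, b) = (0.1685, -0.9857i) → ((0.1191 - 0.697i), (0.1191 + 0.697i))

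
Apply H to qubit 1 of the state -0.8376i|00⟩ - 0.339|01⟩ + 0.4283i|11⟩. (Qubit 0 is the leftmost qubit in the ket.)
(-0.2397 - 0.5923i)|00⟩ + (0.2397 - 0.5923i)|01⟩ + 0.3029i|10⟩ - 0.3029i|11⟩

H on qubit 1 mixes each pair of kets that differ only in qubit 1: amplitudes (a, b) of (|…0…⟩, |…1…⟩) become ((a + b)/√2, (a − b)/√2). Kets absent from the input have amplitude 0.
(|00⟩, |01⟩): (a, b) = (-0.8376i, -0.339) → ((-0.2397 - 0.5923i), (0.2397 - 0.5923i))
(|10⟩, |11⟩): (a, b) = (0, 0.4283i) → (0.3029i, -0.3029i)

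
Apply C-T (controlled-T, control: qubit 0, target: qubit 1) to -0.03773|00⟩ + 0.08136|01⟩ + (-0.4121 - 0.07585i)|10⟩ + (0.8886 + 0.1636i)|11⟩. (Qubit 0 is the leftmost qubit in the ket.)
-0.03773|00⟩ + 0.08136|01⟩ + (-0.4121 - 0.07585i)|10⟩ + (0.5127 + 0.744i)|11⟩

C-T leaves the control-|0⟩ kets |00⟩, |01⟩ unchanged and applies T to qubit 1 on the control-|1⟩ pair (|10⟩, |11⟩).
T = [[1, 0], [0, (1/√2 + (1/√2)i)]].
With a = amp(|10⟩) = (-0.4121 - 0.07585i) and b = amp(|11⟩) = (0.8886 + 0.1636i):
new amp(|10⟩) = (1)·a = (-0.4121 - 0.07585i)
new amp(|11⟩) = (1/√2 + (1/√2)i)·b = (0.5127 + 0.744i)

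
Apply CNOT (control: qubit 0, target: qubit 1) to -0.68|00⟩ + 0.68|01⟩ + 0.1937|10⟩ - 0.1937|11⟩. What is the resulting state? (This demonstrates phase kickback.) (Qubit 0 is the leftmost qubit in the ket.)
-0.68|00⟩ + 0.68|01⟩ - 0.1937|10⟩ + 0.1937|11⟩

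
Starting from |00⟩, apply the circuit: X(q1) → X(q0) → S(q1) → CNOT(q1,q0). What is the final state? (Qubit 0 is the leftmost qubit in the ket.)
i|01⟩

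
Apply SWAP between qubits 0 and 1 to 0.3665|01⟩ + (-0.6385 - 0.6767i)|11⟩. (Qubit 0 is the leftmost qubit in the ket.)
0.3665|10⟩ + (-0.6385 - 0.6767i)|11⟩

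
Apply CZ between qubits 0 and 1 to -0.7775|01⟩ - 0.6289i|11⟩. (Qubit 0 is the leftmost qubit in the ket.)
-0.7775|01⟩ + 0.6289i|11⟩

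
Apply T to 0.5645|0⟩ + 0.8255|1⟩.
0.5645|0⟩ + (0.5837 + 0.5837i)|1⟩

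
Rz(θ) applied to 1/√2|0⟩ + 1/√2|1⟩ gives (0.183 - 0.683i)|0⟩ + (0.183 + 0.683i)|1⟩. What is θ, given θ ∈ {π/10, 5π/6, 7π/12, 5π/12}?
5π/6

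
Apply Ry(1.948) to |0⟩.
0.562|0⟩ + 0.8271|1⟩

Ry(1.948) = [[cos(θ/2), −sin(θ/2)], [sin(θ/2), cos(θ/2)]]; θ = 1.948, cos(θ/2) ≈ 0.561995, sin(θ/2) ≈ 0.82714.
With a = amp(|0⟩) = 1 and b = amp(|1⟩) = 0:
new amp(|0⟩) = (0.561995)·a + (-0.82714)·b = 0.562
new amp(|1⟩) = (0.82714)·a + (0.561995)·b = 0.8271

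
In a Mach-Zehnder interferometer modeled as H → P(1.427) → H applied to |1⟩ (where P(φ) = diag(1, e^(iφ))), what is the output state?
(0.4283 - 0.4948i)|0⟩ + (0.5717 + 0.4948i)|1⟩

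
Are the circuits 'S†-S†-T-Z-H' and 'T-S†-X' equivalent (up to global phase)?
No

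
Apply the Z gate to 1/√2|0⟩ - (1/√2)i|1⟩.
1/√2|0⟩ + (1/√2)i|1⟩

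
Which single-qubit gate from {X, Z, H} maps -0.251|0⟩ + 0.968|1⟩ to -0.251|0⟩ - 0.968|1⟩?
Z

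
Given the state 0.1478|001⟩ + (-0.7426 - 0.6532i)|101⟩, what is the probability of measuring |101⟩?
0.9781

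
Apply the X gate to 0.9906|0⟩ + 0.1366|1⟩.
0.1366|0⟩ + 0.9906|1⟩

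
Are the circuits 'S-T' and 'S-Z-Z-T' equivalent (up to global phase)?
Yes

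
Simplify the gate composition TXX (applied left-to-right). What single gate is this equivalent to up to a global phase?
T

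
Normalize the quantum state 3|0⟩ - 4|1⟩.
0.6|0⟩ - 0.8|1⟩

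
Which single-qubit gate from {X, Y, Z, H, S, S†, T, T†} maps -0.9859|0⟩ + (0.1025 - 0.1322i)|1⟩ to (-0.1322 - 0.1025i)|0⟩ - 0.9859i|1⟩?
Y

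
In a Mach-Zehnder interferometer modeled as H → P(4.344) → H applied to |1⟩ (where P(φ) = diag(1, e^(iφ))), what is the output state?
(0.6801 + 0.4665i)|0⟩ + (0.3199 - 0.4665i)|1⟩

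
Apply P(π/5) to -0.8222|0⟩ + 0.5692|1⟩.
-0.8222|0⟩ + (0.4605 + 0.3346i)|1⟩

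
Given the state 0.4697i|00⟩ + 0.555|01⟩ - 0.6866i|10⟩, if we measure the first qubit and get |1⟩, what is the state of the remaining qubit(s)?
-i|0⟩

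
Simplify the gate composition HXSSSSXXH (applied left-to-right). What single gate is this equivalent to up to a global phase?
Z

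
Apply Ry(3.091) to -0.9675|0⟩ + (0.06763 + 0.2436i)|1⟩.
(-0.09208 - 0.2435i)|0⟩ + (-0.9655 + 0.006162i)|1⟩

Ry(3.091) = [[cos(θ/2), −sin(θ/2)], [sin(θ/2), cos(θ/2)]]; θ = 3.091, cos(θ/2) ≈ 0.0252936, sin(θ/2) ≈ 0.99968.
With a = amp(|0⟩) = -0.9675 and b = amp(|1⟩) = (0.06763 + 0.2436i):
new amp(|0⟩) = (0.0252936)·a + (-0.99968)·b = (-0.09208 - 0.2435i)
new amp(|1⟩) = (0.99968)·a + (0.0252936)·b = (-0.9655 + 0.006162i)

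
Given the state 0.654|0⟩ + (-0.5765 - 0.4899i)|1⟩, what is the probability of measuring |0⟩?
0.4277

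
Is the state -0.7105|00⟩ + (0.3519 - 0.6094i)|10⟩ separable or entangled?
Separable

Writing the state as a|00⟩ + b|01⟩ + c|10⟩ + d|11⟩, it is a product state iff ad − bc = 0.
Here (a, b, c, d) = (-0.7105, 0, (0.3519 - 0.6094i), 0): ad − bc = (-0.7105)(0) − (0)(0.3519 - 0.6094i) = 0, so the state is separable.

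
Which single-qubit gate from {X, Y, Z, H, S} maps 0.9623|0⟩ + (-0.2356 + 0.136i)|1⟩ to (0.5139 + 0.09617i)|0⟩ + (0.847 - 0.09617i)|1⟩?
H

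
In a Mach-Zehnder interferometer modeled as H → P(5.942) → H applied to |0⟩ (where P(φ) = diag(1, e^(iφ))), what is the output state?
(0.9712 - 0.1673i)|0⟩ + (0.02882 + 0.1673i)|1⟩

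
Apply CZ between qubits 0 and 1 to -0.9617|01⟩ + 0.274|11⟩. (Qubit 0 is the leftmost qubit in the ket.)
-0.9617|01⟩ - 0.274|11⟩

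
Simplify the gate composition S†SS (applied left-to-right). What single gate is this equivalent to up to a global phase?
S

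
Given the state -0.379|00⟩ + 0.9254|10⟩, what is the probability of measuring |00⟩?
0.1436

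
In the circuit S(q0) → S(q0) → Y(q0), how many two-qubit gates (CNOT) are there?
0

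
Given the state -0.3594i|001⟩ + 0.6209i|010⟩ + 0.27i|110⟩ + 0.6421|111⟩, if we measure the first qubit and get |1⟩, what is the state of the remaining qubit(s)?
0.3876i|10⟩ + 0.9218|11⟩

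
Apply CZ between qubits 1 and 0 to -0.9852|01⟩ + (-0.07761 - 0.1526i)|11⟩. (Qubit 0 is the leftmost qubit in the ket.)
-0.9852|01⟩ + (0.07761 + 0.1526i)|11⟩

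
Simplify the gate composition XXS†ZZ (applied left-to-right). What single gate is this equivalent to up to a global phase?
S†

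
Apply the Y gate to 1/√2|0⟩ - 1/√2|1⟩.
(1/√2)i|0⟩ + (1/√2)i|1⟩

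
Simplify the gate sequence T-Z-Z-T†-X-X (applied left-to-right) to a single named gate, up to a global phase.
I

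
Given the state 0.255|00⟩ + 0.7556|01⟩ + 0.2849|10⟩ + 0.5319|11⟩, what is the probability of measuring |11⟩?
0.2829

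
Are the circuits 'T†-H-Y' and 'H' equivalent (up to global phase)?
No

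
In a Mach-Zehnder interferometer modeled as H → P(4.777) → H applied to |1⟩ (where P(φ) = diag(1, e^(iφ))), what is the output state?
(0.4677 + 0.499i)|0⟩ + (0.5323 - 0.499i)|1⟩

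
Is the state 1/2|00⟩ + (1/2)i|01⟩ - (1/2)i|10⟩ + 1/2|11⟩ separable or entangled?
Separable

Writing the state as a|00⟩ + b|01⟩ + c|10⟩ + d|11⟩, it is a product state iff ad − bc = 0.
Here (a, b, c, d) = (1/2, (1/2)i, -(1/2)i, 1/2): ad − bc = (1/2)(1/2) − ((1/2)i)(-(1/2)i) = 0, so the state is separable.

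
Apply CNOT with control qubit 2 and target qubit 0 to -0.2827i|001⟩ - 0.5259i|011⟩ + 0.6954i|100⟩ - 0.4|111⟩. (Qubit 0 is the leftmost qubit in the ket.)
-0.4|011⟩ + 0.6954i|100⟩ - 0.2827i|101⟩ - 0.5259i|111⟩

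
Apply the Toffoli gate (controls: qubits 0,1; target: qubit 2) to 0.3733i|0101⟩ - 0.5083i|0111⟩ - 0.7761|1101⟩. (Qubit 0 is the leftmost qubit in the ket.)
0.3733i|0101⟩ - 0.5083i|0111⟩ - 0.7761|1111⟩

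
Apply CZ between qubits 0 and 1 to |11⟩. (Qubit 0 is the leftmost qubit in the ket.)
-|11⟩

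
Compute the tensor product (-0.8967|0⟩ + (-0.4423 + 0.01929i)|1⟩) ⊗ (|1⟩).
-0.8967|01⟩ + (-0.4423 + 0.01929i)|11⟩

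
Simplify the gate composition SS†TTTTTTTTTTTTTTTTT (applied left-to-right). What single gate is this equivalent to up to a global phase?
T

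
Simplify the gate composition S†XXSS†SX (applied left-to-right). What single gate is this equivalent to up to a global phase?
X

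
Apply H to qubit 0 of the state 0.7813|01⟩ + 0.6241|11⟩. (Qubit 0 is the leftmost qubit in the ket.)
0.9938|01⟩ + 0.1112|11⟩

H on qubit 0 mixes each pair of kets that differ only in qubit 0: amplitudes (a, b) of (|…0…⟩, |…1…⟩) become ((a + b)/√2, (a − b)/√2). Kets absent from the input have amplitude 0.
(|01⟩, |11⟩): (a, b) = (0.7813, 0.6241) → (0.9938, 0.1112)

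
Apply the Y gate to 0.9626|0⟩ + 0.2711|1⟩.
-0.2711i|0⟩ + 0.9626i|1⟩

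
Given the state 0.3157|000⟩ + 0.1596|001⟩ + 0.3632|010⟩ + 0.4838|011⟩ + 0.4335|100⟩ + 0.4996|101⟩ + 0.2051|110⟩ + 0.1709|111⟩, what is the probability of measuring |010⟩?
0.1319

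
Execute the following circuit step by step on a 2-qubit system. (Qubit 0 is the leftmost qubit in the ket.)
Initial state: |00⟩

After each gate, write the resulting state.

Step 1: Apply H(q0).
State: 1/√2|00⟩ + 1/√2|10⟩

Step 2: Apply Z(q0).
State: 1/√2|00⟩ - 1/√2|10⟩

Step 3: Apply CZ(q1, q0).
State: 1/√2|00⟩ - 1/√2|10⟩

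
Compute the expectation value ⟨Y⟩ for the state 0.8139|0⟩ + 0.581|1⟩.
0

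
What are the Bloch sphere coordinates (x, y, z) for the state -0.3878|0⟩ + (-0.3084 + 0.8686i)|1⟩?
(0.2392, -0.6737, -0.6992)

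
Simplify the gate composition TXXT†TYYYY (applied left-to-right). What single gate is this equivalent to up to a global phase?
T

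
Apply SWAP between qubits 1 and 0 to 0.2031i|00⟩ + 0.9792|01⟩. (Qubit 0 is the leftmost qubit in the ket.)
0.2031i|00⟩ + 0.9792|10⟩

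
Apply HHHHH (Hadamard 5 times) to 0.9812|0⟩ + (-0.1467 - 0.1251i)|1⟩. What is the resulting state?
(0.5901 - 0.08846i)|0⟩ + (0.7975 + 0.08846i)|1⟩

H² = I, so H^5 = H: a single Hadamard. With (a, b) = (0.9812, (-0.1467 - 0.1251i)), H gives ((a + b)/√2, (a − b)/√2) = ((0.5901 - 0.08846i), (0.7975 + 0.08846i)).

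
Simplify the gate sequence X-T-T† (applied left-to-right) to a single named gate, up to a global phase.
X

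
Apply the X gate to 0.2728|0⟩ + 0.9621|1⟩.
0.9621|0⟩ + 0.2728|1⟩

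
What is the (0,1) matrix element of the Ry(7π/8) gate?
-0.9808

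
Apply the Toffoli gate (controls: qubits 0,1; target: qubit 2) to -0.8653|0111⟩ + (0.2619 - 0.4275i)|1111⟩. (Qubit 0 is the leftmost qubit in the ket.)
-0.8653|0111⟩ + (0.2619 - 0.4275i)|1101⟩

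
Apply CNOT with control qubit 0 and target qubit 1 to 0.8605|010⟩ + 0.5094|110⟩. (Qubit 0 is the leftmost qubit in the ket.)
0.8605|010⟩ + 0.5094|100⟩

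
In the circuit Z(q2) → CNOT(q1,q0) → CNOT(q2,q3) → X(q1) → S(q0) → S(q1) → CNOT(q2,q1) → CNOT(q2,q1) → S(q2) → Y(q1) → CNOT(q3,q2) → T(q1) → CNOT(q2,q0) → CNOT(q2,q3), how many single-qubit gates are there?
7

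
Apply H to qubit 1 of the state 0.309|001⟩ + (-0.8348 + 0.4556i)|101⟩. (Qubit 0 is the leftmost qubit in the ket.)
0.2185|001⟩ + 0.2185|011⟩ + (-0.5903 + 0.3222i)|101⟩ + (-0.5903 + 0.3222i)|111⟩

H on qubit 1 mixes each pair of kets that differ only in qubit 1: amplitudes (a, b) of (|…0…⟩, |…1…⟩) become ((a + b)/√2, (a − b)/√2). Kets absent from the input have amplitude 0.
(|001⟩, |011⟩): (a, b) = (0.309, 0) → (0.2185, 0.2185)
(|101⟩, |111⟩): (a, b) = ((-0.8348 + 0.4556i), 0) → ((-0.5903 + 0.3222i), (-0.5903 + 0.3222i))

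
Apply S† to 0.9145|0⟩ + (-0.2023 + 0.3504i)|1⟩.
0.9145|0⟩ + (0.3504 + 0.2023i)|1⟩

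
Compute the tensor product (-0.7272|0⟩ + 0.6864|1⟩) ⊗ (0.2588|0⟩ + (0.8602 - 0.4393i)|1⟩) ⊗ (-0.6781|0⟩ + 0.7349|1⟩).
0.1276|000⟩ - 0.1383|001⟩ + (0.4242 - 0.2166i)|010⟩ + (-0.4597 + 0.2348i)|011⟩ - 0.1205|100⟩ + 0.1305|101⟩ + (-0.4004 + 0.2045i)|110⟩ + (0.4339 - 0.2216i)|111⟩

amp(|b₁b₂…⟩) = product of the factor amplitudes for bits b₁, b₂, …; only kets whose every factor amplitude is nonzero survive.
|000⟩: (-0.7272)(0.2588)(-0.6781) = 0.1276
|001⟩: (-0.7272)(0.2588)(0.7349) = -0.1383
|010⟩: (-0.7272)(0.8602 - 0.4393i)(-0.6781) = (0.4242 - 0.2166i)
|011⟩: (-0.7272)(0.8602 - 0.4393i)(0.7349) = (-0.4597 + 0.2348i)
|100⟩: (0.6864)(0.2588)(-0.6781) = -0.1205
|101⟩: (0.6864)(0.2588)(0.7349) = 0.1305
|110⟩: (0.6864)(0.8602 - 0.4393i)(-0.6781) = (-0.4004 + 0.2045i)
|111⟩: (0.6864)(0.8602 - 0.4393i)(0.7349) = (0.4339 - 0.2216i)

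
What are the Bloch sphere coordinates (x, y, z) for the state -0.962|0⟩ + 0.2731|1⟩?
(-0.5254, 0, 0.8509)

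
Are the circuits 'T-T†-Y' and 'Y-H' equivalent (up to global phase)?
No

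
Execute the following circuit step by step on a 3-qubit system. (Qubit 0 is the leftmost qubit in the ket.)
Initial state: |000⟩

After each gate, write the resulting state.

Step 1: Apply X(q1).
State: |010⟩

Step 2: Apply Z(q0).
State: |010⟩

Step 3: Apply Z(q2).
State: |010⟩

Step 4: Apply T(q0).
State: |010⟩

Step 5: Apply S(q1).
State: i|010⟩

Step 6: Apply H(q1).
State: (1/√2)i|000⟩ - (1/√2)i|010⟩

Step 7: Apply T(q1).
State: (1/√2)i|000⟩ + (1/2 - (1/2)i)|010⟩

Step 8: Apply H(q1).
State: (1/√8 + 0.1464i)|000⟩ + (-1/√8 + 0.8536i)|010⟩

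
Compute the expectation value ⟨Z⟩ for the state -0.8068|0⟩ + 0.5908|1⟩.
0.3019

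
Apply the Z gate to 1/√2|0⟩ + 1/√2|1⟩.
1/√2|0⟩ - 1/√2|1⟩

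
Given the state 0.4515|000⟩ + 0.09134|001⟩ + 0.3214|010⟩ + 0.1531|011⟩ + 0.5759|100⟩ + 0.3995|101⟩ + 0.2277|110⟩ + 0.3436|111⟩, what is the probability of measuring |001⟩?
0.008343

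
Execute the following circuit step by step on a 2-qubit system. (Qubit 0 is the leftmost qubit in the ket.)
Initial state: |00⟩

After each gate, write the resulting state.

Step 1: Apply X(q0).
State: |10⟩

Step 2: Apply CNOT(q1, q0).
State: |10⟩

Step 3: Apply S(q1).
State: |10⟩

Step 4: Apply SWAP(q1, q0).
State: |01⟩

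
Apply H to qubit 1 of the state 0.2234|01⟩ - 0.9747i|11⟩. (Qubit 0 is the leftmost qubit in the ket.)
0.158|00⟩ - 0.158|01⟩ - 0.6892i|10⟩ + 0.6892i|11⟩

H on qubit 1 mixes each pair of kets that differ only in qubit 1: amplitudes (a, b) of (|…0…⟩, |…1…⟩) become ((a + b)/√2, (a − b)/√2). Kets absent from the input have amplitude 0.
(|00⟩, |01⟩): (a, b) = (0, 0.2234) → (0.158, -0.158)
(|10⟩, |11⟩): (a, b) = (0, -0.9747i) → (-0.6892i, 0.6892i)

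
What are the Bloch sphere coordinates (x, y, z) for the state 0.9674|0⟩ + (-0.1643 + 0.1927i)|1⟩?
(-0.3179, 0.3728, 0.8717)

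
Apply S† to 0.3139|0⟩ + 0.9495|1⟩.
0.3139|0⟩ - 0.9495i|1⟩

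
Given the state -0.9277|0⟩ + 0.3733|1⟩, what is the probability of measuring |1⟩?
0.1394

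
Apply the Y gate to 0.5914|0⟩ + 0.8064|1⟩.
-0.8064i|0⟩ + 0.5914i|1⟩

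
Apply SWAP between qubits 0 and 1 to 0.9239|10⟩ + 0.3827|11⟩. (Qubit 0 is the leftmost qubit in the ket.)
0.9239|01⟩ + 0.3827|11⟩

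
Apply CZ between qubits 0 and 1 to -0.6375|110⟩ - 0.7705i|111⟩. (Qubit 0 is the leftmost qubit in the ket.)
0.6375|110⟩ + 0.7705i|111⟩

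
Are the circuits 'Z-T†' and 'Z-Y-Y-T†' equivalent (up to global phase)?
Yes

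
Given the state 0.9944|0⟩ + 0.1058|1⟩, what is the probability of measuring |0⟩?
0.9888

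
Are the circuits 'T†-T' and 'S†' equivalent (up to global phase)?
No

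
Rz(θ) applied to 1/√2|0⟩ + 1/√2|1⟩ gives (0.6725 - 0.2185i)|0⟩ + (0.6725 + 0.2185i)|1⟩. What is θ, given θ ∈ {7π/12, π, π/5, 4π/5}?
π/5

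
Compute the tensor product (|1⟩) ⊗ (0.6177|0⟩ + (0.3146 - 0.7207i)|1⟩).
0.6177|10⟩ + (0.3146 - 0.7207i)|11⟩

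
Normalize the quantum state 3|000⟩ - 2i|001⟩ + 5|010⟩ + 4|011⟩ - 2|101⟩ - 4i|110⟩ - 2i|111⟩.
0.3397|000⟩ - 0.2265i|001⟩ + 0.5661|010⟩ + 0.4529|011⟩ - 0.2265|101⟩ - 0.4529i|110⟩ - 0.2265i|111⟩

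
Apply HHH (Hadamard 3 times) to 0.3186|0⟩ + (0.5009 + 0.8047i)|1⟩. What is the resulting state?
(0.5795 + 0.569i)|0⟩ + (-0.1289 - 0.569i)|1⟩

H² = I, so H^3 = H: a single Hadamard. With (a, b) = (0.3186, (0.5009 + 0.8047i)), H gives ((a + b)/√2, (a − b)/√2) = ((0.5795 + 0.569i), (-0.1289 - 0.569i)).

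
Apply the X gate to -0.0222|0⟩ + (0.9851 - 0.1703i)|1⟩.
(0.9851 - 0.1703i)|0⟩ - 0.0222|1⟩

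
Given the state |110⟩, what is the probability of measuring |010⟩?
0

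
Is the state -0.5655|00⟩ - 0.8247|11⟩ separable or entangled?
Entangled

Writing the state as a|00⟩ + b|01⟩ + c|10⟩ + d|11⟩, it is a product state iff ad − bc = 0.
Here (a, b, c, d) = (-0.5655, 0, 0, -0.8247): ad − bc = (-0.5655)(-0.8247) − (0)(0) = 0.4664 ≠ 0, so the state is entangled.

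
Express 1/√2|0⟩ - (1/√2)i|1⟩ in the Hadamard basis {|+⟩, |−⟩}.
(1/2 - (1/2)i)|+⟩ + (1/2 + (1/2)i)|−⟩

With |ψ⟩ = α|0⟩ + β|1⟩, the Hadamard-basis coefficients are ⟨+|ψ⟩ = (α + β)/√2 and ⟨−|ψ⟩ = (α − β)/√2.
Here α = 1/√2, β = -(1/√2)i: (α + β)/√2 = (1/2 - (1/2)i), (α − β)/√2 = (1/2 + (1/2)i).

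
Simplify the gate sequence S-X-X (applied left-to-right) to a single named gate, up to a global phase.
S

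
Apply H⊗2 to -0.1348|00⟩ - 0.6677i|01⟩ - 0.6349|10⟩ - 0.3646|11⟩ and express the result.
(-0.5672 - 0.3339i)|00⟩ + (-0.2026 + 0.3339i)|01⟩ + (0.4324 - 0.3339i)|10⟩ + (0.06775 + 0.3339i)|11⟩

H⊗2 gives amp(|y⟩) = (1/2) Σ_x (−1)^(x·y) amp(|x⟩), where x·y is the number of positions in which both x and y have a 1.
|00⟩: (-0.1348 - 0.6677i - 0.6349 - 0.3646)/2 = (-0.5672 - 0.3339i)
|01⟩: (-0.1348 + 0.6677i - 0.6349 + 0.3646)/2 = (-0.2026 + 0.3339i)
|10⟩: (-0.1348 - 0.6677i + 0.6349 + 0.3646)/2 = (0.4324 - 0.3339i)
|11⟩: (-0.1348 + 0.6677i + 0.6349 - 0.3646)/2 = (0.06775 + 0.3339i)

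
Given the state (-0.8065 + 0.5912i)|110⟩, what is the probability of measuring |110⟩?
1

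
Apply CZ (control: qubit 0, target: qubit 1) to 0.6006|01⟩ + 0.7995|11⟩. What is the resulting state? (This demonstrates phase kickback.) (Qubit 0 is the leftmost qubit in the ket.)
0.6006|01⟩ - 0.7995|11⟩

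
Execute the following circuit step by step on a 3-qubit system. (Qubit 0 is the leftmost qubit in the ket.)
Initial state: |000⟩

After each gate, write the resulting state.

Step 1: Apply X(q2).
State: |001⟩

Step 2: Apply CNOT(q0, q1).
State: |001⟩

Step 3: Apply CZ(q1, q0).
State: |001⟩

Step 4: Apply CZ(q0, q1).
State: |001⟩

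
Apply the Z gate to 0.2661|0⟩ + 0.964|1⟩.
0.2661|0⟩ - 0.964|1⟩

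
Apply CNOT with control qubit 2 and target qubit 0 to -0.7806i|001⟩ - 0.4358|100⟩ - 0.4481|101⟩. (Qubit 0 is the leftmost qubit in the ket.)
-0.4481|001⟩ - 0.4358|100⟩ - 0.7806i|101⟩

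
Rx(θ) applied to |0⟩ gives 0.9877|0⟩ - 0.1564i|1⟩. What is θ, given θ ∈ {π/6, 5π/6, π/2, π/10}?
π/10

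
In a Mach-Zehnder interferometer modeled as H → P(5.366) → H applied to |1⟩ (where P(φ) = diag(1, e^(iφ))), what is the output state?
(0.196 + 0.3969i)|0⟩ + (0.804 - 0.3969i)|1⟩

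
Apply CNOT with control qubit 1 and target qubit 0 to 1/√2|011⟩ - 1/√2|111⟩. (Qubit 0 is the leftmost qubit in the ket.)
-1/√2|011⟩ + 1/√2|111⟩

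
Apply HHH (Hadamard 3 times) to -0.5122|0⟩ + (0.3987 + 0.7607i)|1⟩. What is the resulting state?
(-0.08026 + 0.5379i)|0⟩ + (-0.6441 - 0.5379i)|1⟩

H² = I, so H^3 = H: a single Hadamard. With (a, b) = (-0.5122, (0.3987 + 0.7607i)), H gives ((a + b)/√2, (a − b)/√2) = ((-0.08026 + 0.5379i), (-0.6441 - 0.5379i)).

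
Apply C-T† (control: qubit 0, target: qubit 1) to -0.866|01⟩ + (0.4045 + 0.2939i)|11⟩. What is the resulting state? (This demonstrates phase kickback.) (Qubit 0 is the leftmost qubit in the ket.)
-0.866|01⟩ + (0.4938 - 0.07821i)|11⟩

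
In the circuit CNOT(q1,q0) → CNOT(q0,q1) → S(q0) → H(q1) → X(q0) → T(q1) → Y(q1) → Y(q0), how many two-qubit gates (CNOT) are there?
2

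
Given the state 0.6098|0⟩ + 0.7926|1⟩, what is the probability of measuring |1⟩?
0.6282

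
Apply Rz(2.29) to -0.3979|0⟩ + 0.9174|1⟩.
(-0.1644 + 0.3624i)|0⟩ + (0.3789 + 0.8355i)|1⟩

Rz(2.29) = [[e^(−iθ/2), 0], [0, e^(iθ/2)]] with e^(±iθ/2) = cos(θ/2) ± i·sin(θ/2); θ = 2.29, cos(θ/2) ≈ 0.413046, sin(θ/2) ≈ 0.91071.
With a = amp(|0⟩) = -0.3979 and b = amp(|1⟩) = 0.9174:
new amp(|0⟩) = (0.413046 - 0.91071i)·a = (-0.1644 + 0.3624i)
new amp(|1⟩) = (0.413046 + 0.91071i)·b = (0.3789 + 0.8355i)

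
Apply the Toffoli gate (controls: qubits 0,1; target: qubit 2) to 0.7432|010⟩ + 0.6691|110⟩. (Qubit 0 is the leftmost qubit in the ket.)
0.7432|010⟩ + 0.6691|111⟩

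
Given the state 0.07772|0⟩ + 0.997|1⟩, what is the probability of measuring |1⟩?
0.994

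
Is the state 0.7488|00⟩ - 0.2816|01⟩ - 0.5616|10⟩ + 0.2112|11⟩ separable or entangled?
Separable

Writing the state as a|00⟩ + b|01⟩ + c|10⟩ + d|11⟩, it is a product state iff ad − bc = 0.
Here (a, b, c, d) = (0.7488, -0.2816, -0.5616, 0.2112): ad − bc = (0.7488)(0.2112) − (-0.2816)(-0.5616) = 0, so the state is separable.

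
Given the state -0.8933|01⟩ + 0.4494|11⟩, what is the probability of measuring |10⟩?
0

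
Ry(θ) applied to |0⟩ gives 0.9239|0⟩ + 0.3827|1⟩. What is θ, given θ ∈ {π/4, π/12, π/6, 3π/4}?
π/4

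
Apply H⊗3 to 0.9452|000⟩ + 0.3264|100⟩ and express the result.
0.4496|000⟩ + 0.4496|001⟩ + 0.4496|010⟩ + 0.4496|011⟩ + 0.2188|100⟩ + 0.2188|101⟩ + 0.2188|110⟩ + 0.2188|111⟩

H⊗3 gives amp(|y⟩) = (1/2√2) Σ_x (−1)^(x·y) amp(|x⟩), where x·y is the number of positions in which both x and y have a 1.
|000⟩: (0.9452 + 0.3264)/(2√2) = 0.4496
|001⟩: (0.9452 + 0.3264)/(2√2) = 0.4496
|010⟩: (0.9452 + 0.3264)/(2√2) = 0.4496
|011⟩: (0.9452 + 0.3264)/(2√2) = 0.4496
|100⟩: (0.9452 - 0.3264)/(2√2) = 0.2188
|101⟩: (0.9452 - 0.3264)/(2√2) = 0.2188
|110⟩: (0.9452 - 0.3264)/(2√2) = 0.2188
|111⟩: (0.9452 - 0.3264)/(2√2) = 0.2188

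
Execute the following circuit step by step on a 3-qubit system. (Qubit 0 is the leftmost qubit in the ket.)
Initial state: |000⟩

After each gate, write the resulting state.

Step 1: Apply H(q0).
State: 1/√2|000⟩ + 1/√2|100⟩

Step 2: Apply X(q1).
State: 1/√2|010⟩ + 1/√2|110⟩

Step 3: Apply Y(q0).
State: -(1/√2)i|010⟩ + (1/√2)i|110⟩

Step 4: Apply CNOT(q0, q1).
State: -(1/√2)i|010⟩ + (1/√2)i|100⟩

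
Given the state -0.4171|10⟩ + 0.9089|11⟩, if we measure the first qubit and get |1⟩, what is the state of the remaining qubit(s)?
-0.4171|0⟩ + 0.9089|1⟩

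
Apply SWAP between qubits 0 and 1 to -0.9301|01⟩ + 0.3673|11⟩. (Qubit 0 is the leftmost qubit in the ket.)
-0.9301|10⟩ + 0.3673|11⟩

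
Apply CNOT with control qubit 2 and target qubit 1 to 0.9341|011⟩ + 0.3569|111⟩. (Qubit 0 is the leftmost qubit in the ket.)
0.9341|001⟩ + 0.3569|101⟩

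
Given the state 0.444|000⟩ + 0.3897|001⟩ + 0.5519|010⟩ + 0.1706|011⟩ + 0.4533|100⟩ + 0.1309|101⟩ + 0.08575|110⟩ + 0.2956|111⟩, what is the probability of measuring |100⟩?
0.2055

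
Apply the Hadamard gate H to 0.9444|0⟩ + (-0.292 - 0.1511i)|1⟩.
(0.4613 - 0.1068i)|0⟩ + (0.8743 + 0.1068i)|1⟩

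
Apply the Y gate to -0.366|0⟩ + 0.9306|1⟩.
-0.9306i|0⟩ - 0.366i|1⟩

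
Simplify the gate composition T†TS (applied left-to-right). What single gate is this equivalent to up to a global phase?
S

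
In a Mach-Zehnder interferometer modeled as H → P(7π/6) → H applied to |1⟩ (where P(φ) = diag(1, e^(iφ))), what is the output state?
(0.933 + 0.25i)|0⟩ + (0.06699 - 0.25i)|1⟩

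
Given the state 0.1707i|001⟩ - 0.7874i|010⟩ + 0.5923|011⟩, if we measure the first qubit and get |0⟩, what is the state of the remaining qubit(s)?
0.1707i|01⟩ - 0.7874i|10⟩ + 0.5923|11⟩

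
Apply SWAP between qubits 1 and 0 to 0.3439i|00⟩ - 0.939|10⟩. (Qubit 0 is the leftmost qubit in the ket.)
0.3439i|00⟩ - 0.939|01⟩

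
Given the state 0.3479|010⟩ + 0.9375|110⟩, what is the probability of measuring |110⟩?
0.8789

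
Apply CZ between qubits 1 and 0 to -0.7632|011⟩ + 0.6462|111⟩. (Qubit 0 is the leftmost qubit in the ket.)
-0.7632|011⟩ - 0.6462|111⟩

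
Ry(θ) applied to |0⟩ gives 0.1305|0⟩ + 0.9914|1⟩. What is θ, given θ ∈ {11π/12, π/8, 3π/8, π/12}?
11π/12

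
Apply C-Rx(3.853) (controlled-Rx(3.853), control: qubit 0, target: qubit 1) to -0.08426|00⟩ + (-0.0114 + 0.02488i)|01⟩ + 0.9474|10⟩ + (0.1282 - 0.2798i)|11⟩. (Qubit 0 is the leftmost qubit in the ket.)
-0.08426|00⟩ + (-0.0114 + 0.02488i)|01⟩ + (-0.5922 - 0.1202i)|10⟩ + (-0.04465 - 0.7907i)|11⟩

C-Rx(3.853) leaves the control-|0⟩ kets |00⟩, |01⟩ unchanged and applies Rx(3.853) to qubit 1 on the control-|1⟩ pair (|10⟩, |11⟩).
Rx(3.853) = [[cos(θ/2), −i·sin(θ/2)], [−i·sin(θ/2), cos(θ/2)]]; θ = 3.853, cos(θ/2) ≈ -0.34825, sin(θ/2) ≈ 0.937402.
With a = amp(|10⟩) = 0.9474 and b = amp(|11⟩) = (0.1282 - 0.2798i):
new amp(|10⟩) = (-0.34825)·a + (-0.937402i)·b = (-0.5922 - 0.1202i)
new amp(|11⟩) = (-0.937402i)·a + (-0.34825)·b = (-0.04465 - 0.7907i)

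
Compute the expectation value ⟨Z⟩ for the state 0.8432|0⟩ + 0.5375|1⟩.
0.4221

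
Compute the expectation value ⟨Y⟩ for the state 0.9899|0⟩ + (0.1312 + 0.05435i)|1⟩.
0.1076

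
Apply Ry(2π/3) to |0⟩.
1/2|0⟩ + 0.866|1⟩

Ry(2π/3) = [[cos(θ/2), −sin(θ/2)], [sin(θ/2), cos(θ/2)]]; θ = 2π/3, cos(θ/2) ≈ 0.5, sin(θ/2) ≈ 0.866025.
With a = amp(|0⟩) = 1 and b = amp(|1⟩) = 0:
new amp(|0⟩) = (0.5)·a + (-0.866025)·b = 1/2
new amp(|1⟩) = (0.866025)·a + (0.5)·b = 0.866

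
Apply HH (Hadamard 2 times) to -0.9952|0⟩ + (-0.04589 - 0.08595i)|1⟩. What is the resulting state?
-0.9952|0⟩ + (-0.04589 - 0.08595i)|1⟩

H² = I, so an even number of Hadamards cancels: H^2 = I and the state is unchanged.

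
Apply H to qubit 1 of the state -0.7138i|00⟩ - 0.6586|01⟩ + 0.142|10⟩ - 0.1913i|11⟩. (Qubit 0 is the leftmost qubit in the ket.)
(-0.4657 - 0.5047i)|00⟩ + (0.4657 - 0.5047i)|01⟩ + (0.1004 - 0.1353i)|10⟩ + (0.1004 + 0.1353i)|11⟩

H on qubit 1 mixes each pair of kets that differ only in qubit 1: amplitudes (a, b) of (|…0…⟩, |…1…⟩) become ((a + b)/√2, (a − b)/√2). Kets absent from the input have amplitude 0.
(|00⟩, |01⟩): (a, b) = (-0.7138i, -0.6586) → ((-0.4657 - 0.5047i), (0.4657 - 0.5047i))
(|10⟩, |11⟩): (a, b) = (0.142, -0.1913i) → ((0.1004 - 0.1353i), (0.1004 + 0.1353i))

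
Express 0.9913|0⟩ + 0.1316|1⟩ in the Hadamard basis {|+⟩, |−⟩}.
0.794|+⟩ + 0.6079|−⟩

With |ψ⟩ = α|0⟩ + β|1⟩, the Hadamard-basis coefficients are ⟨+|ψ⟩ = (α + β)/√2 and ⟨−|ψ⟩ = (α − β)/√2.
Here α = 0.9913, β = 0.1316: (α + β)/√2 = 0.794, (α − β)/√2 = 0.6079.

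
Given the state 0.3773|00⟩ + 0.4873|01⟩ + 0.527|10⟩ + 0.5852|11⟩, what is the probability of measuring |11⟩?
0.3425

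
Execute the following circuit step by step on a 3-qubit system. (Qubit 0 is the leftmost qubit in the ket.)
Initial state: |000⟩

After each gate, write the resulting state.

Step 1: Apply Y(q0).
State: i|100⟩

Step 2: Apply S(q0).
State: -|100⟩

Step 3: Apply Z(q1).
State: -|100⟩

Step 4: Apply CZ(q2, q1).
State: -|100⟩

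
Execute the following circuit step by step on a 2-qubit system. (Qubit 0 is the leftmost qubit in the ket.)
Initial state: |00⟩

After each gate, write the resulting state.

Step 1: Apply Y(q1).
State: i|01⟩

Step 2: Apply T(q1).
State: (-1/√2 + (1/√2)i)|01⟩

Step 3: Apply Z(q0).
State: (-1/√2 + (1/√2)i)|01⟩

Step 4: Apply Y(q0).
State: (-1/√2 - (1/√2)i)|11⟩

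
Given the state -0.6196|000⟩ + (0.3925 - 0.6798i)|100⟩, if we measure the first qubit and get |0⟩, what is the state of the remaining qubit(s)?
-|00⟩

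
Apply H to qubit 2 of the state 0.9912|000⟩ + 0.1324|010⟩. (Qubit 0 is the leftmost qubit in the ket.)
0.7009|000⟩ + 0.7009|001⟩ + 0.09362|010⟩ + 0.09362|011⟩

H on qubit 2 mixes each pair of kets that differ only in qubit 2: amplitudes (a, b) of (|…0…⟩, |…1…⟩) become ((a + b)/√2, (a − b)/√2). Kets absent from the input have amplitude 0.
(|000⟩, |001⟩): (a, b) = (0.9912, 0) → (0.7009, 0.7009)
(|010⟩, |011⟩): (a, b) = (0.1324, 0) → (0.09362, 0.09362)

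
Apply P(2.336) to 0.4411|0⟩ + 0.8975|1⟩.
0.4411|0⟩ + (-0.6217 + 0.6473i)|1⟩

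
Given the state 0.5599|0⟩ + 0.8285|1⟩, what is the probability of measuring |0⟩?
0.3135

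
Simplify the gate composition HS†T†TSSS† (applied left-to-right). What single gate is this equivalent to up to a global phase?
H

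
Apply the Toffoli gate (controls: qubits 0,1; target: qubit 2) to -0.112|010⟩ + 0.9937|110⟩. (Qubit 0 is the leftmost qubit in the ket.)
-0.112|010⟩ + 0.9937|111⟩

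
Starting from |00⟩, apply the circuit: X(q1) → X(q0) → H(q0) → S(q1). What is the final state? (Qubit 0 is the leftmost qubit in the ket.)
(1/√2)i|01⟩ - (1/√2)i|11⟩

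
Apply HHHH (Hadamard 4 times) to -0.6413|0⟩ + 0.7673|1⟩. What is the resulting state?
-0.6413|0⟩ + 0.7673|1⟩

H² = I, so an even number of Hadamards cancels: H^4 = I and the state is unchanged.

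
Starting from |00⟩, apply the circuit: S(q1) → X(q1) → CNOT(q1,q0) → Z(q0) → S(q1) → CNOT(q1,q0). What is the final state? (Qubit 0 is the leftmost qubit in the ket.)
-i|01⟩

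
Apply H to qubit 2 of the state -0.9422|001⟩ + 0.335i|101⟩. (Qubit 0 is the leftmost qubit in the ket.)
-0.6662|000⟩ + 0.6662|001⟩ + 0.2369i|100⟩ - 0.2369i|101⟩

H on qubit 2 mixes each pair of kets that differ only in qubit 2: amplitudes (a, b) of (|…0…⟩, |…1…⟩) become ((a + b)/√2, (a − b)/√2). Kets absent from the input have amplitude 0.
(|000⟩, |001⟩): (a, b) = (0, -0.9422) → (-0.6662, 0.6662)
(|100⟩, |101⟩): (a, b) = (0, 0.335i) → (0.2369i, -0.2369i)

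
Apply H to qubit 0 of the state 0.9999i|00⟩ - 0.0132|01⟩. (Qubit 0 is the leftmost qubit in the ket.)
0.707i|00⟩ - 0.009334|01⟩ + 0.707i|10⟩ - 0.009334|11⟩

H on qubit 0 mixes each pair of kets that differ only in qubit 0: amplitudes (a, b) of (|…0…⟩, |…1…⟩) become ((a + b)/√2, (a − b)/√2). Kets absent from the input have amplitude 0.
(|00⟩, |10⟩): (a, b) = (0.9999i, 0) → (0.707i, 0.707i)
(|01⟩, |11⟩): (a, b) = (-0.0132, 0) → (-0.009334, -0.009334)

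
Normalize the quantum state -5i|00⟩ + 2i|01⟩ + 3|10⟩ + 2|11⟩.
-0.7715i|00⟩ + 0.3086i|01⟩ + 0.4629|10⟩ + 0.3086|11⟩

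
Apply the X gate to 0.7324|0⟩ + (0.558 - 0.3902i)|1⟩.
(0.558 - 0.3902i)|0⟩ + 0.7324|1⟩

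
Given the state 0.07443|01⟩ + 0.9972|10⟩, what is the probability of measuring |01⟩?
0.00554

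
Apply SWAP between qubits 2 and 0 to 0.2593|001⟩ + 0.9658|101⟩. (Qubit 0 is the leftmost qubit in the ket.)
0.2593|100⟩ + 0.9658|101⟩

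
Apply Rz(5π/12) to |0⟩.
(0.7934 - 0.6088i)|0⟩

Rz(5π/12) = [[e^(−iθ/2), 0], [0, e^(iθ/2)]] with e^(±iθ/2) = cos(θ/2) ± i·sin(θ/2); θ = 5π/12, cos(θ/2) ≈ 0.793353, sin(θ/2) ≈ 0.608761.
With a = amp(|0⟩) = 1 and b = amp(|1⟩) = 0:
new amp(|0⟩) = (0.793353 - 0.608761i)·a = (0.7934 - 0.6088i)
new amp(|1⟩) = (0.793353 + 0.608761i)·b = 0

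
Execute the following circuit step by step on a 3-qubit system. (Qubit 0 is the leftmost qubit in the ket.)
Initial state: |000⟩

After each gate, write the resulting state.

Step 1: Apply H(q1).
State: 1/√2|000⟩ + 1/√2|010⟩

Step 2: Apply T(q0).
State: 1/√2|000⟩ + 1/√2|010⟩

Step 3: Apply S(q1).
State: 1/√2|000⟩ + (1/√2)i|010⟩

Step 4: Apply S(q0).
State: 1/√2|000⟩ + (1/√2)i|010⟩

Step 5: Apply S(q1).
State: 1/√2|000⟩ - 1/√2|010⟩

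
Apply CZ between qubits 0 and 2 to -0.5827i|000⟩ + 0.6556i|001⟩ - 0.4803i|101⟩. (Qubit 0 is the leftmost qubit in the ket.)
-0.5827i|000⟩ + 0.6556i|001⟩ + 0.4803i|101⟩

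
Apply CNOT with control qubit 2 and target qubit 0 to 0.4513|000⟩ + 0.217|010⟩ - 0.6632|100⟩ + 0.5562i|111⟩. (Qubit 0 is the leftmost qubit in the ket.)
0.4513|000⟩ + 0.217|010⟩ + 0.5562i|011⟩ - 0.6632|100⟩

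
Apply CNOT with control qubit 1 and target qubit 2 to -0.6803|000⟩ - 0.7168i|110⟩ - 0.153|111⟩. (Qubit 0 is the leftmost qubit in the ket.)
-0.6803|000⟩ - 0.153|110⟩ - 0.7168i|111⟩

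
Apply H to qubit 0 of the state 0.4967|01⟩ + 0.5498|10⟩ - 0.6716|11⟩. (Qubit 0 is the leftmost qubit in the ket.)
0.3888|00⟩ - 0.1237|01⟩ - 0.3888|10⟩ + 0.8261|11⟩

H on qubit 0 mixes each pair of kets that differ only in qubit 0: amplitudes (a, b) of (|…0…⟩, |…1…⟩) become ((a + b)/√2, (a − b)/√2). Kets absent from the input have amplitude 0.
(|00⟩, |10⟩): (a, b) = (0, 0.5498) → (0.3888, -0.3888)
(|01⟩, |11⟩): (a, b) = (0.4967, -0.6716) → (-0.1237, 0.8261)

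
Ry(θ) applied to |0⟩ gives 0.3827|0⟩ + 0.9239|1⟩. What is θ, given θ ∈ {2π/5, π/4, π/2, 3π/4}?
3π/4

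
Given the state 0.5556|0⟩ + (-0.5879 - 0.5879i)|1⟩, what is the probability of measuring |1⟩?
0.6913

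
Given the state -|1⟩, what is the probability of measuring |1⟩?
1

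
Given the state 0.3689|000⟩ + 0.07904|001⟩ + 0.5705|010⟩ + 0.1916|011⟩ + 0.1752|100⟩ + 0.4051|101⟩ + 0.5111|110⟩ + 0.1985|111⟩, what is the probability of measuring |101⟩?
0.1641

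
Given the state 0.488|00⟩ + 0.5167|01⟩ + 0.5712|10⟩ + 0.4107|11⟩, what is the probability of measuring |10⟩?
0.3263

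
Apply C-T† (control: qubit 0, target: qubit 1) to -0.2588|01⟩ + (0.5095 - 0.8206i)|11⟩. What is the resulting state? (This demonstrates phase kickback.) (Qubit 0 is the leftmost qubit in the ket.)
-0.2588|01⟩ + (-0.22 - 0.9405i)|11⟩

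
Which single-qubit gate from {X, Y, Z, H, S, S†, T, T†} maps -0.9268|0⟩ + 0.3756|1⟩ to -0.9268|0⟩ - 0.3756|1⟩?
Z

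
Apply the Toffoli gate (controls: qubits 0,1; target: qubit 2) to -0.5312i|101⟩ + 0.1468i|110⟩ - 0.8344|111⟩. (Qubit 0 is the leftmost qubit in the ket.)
-0.5312i|101⟩ - 0.8344|110⟩ + 0.1468i|111⟩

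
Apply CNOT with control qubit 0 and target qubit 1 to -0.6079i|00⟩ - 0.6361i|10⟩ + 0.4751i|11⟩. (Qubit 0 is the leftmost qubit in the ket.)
-0.6079i|00⟩ + 0.4751i|10⟩ - 0.6361i|11⟩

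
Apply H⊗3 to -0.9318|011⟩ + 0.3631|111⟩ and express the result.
-0.2011|000⟩ + 0.2011|001⟩ + 0.2011|010⟩ - 0.2011|011⟩ - 0.4578|100⟩ + 0.4578|101⟩ + 0.4578|110⟩ - 0.4578|111⟩

H⊗3 gives amp(|y⟩) = (1/2√2) Σ_x (−1)^(x·y) amp(|x⟩), where x·y is the number of positions in which both x and y have a 1.
|000⟩: (-0.9318 + 0.3631)/(2√2) = -0.2011
|001⟩: (0.9318 - 0.3631)/(2√2) = 0.2011
|010⟩: (0.9318 - 0.3631)/(2√2) = 0.2011
|011⟩: (-0.9318 + 0.3631)/(2√2) = -0.2011
|100⟩: (-0.9318 - 0.3631)/(2√2) = -0.4578
|101⟩: (0.9318 + 0.3631)/(2√2) = 0.4578
|110⟩: (0.9318 + 0.3631)/(2√2) = 0.4578
|111⟩: (-0.9318 - 0.3631)/(2√2) = -0.4578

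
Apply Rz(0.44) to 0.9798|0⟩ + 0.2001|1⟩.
(0.9562 - 0.2138i)|0⟩ + (0.1953 + 0.04367i)|1⟩

Rz(0.44) = [[e^(−iθ/2), 0], [0, e^(iθ/2)]] with e^(±iθ/2) = cos(θ/2) ± i·sin(θ/2); θ = 0.44, cos(θ/2) ≈ 0.975897, sin(θ/2) ≈ 0.21823.
With a = amp(|0⟩) = 0.9798 and b = amp(|1⟩) = 0.2001:
new amp(|0⟩) = (0.975897 - 0.21823i)·a = (0.9562 - 0.2138i)
new amp(|1⟩) = (0.975897 + 0.21823i)·b = (0.1953 + 0.04367i)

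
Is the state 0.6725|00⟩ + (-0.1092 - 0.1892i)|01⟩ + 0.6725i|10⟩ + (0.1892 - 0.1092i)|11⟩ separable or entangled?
Separable

Writing the state as a|00⟩ + b|01⟩ + c|10⟩ + d|11⟩, it is a product state iff ad − bc = 0.
Here (a, b, c, d) = (0.6725, (-0.1092 - 0.1892i), 0.6725i, (0.1892 - 0.1092i)): ad − bc = (0.6725)(0.1892 - 0.1092i) − (-0.1092 - 0.1892i)(0.6725i) = 0, so the state is separable.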